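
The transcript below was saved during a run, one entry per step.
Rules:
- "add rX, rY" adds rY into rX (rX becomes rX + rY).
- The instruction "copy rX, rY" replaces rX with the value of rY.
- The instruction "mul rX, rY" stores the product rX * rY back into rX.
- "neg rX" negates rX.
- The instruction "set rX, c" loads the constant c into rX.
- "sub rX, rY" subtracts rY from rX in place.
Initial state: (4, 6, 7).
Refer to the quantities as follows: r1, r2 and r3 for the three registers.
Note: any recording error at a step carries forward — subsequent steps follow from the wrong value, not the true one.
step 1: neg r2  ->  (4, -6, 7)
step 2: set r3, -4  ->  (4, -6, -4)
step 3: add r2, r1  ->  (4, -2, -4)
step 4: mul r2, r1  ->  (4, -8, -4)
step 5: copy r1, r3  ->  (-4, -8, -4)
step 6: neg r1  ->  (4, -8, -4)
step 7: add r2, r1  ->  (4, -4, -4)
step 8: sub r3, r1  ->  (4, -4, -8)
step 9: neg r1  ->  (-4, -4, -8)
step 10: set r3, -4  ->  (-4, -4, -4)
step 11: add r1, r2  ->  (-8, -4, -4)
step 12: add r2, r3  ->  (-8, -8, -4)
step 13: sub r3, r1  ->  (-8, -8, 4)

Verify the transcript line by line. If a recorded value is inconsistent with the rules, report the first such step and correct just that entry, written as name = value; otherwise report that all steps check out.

no error

step 1: r2 = -(6) = -6 -> same as recorded
step 2: r3 = -4 -> consistent with the transcript
step 3: r2 = -6 + 4 = -2 -> confirmed correct
step 4: r2 = -2 * 4 = -8 -> no discrepancy
step 5: r1 = -4 -> exactly as logged
step 6: r1 = -(-4) = 4 -> verified
step 7: r2 = -8 + 4 = -4 -> consistent with the transcript
step 8: r3 = -4 - 4 = -8 -> in agreement
step 9: r1 = -(4) = -4 -> checks out
step 10: r3 = -4 -> same as recorded
step 11: r1 = -4 + -4 = -8 -> matches
step 12: r2 = -4 + -4 = -8 -> in agreement
step 13: r3 = -4 - -8 = 4 -> exactly as logged
All steps check out; nothing to correct.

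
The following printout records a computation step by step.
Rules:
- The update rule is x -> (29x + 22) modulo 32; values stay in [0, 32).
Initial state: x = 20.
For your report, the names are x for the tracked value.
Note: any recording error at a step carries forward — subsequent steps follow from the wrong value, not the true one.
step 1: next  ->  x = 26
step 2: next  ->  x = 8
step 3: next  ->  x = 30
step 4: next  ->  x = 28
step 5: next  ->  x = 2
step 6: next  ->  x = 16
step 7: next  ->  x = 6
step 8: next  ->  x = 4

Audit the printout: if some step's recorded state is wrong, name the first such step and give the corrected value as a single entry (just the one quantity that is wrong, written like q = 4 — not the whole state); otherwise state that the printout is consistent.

no error

step 1: x = (29*20 + 22) mod 32 = 26 -> matches
step 2: x = (29*26 + 22) mod 32 = 8 -> verified
step 3: x = (29*8 + 22) mod 32 = 30 -> same as recorded
step 4: x = (29*30 + 22) mod 32 = 28 -> same as recorded
step 5: x = (29*28 + 22) mod 32 = 2 -> in agreement
step 6: x = (29*2 + 22) mod 32 = 16 -> in agreement
step 7: x = (29*16 + 22) mod 32 = 6 -> matches
step 8: x = (29*6 + 22) mod 32 = 4 -> consistent with the printout
The whole run recomputes cleanly — no discrepancies.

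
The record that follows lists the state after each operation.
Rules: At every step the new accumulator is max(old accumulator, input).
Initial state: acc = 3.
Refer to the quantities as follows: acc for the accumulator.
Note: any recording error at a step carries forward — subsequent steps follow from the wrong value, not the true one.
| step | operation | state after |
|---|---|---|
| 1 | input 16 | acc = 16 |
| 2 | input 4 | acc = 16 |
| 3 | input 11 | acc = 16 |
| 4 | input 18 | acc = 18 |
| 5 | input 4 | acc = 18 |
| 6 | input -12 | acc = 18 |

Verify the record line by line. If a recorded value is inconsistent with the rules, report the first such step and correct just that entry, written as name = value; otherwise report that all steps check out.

no error

step 1: acc = max(3, 16) = 16 -> same as recorded
step 2: acc = max(16, 4) = 16 -> checks out
step 3: acc = max(16, 11) = 16 -> in agreement
step 4: acc = max(16, 18) = 18 -> confirmed correct
step 5: acc = max(18, 4) = 18 -> same as recorded
step 6: acc = max(18, -12) = 18 -> agrees with the record
The recomputation confirms every line.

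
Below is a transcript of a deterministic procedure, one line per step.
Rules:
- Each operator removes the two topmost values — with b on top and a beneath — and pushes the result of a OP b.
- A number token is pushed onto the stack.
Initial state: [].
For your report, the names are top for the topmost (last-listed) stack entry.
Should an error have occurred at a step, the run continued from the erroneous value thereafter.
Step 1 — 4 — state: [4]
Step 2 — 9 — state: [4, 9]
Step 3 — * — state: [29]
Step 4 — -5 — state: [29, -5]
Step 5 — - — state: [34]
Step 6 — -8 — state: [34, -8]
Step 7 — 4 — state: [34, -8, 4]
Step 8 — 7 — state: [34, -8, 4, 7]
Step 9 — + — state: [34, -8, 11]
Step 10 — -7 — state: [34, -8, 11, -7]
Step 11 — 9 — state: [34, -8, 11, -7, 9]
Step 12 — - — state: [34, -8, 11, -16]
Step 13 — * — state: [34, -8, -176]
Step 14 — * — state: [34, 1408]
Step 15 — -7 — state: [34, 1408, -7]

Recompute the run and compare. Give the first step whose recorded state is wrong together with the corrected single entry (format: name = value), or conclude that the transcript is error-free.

1. push 4: top = 4 (verified)
2. push 9: top = 9 (verified)
3. 4 * 9 = 36 (a discrepancy with the transcript)
That makes step 3 the first incorrect line — top = 36 is what it should show.

step 3, top = 36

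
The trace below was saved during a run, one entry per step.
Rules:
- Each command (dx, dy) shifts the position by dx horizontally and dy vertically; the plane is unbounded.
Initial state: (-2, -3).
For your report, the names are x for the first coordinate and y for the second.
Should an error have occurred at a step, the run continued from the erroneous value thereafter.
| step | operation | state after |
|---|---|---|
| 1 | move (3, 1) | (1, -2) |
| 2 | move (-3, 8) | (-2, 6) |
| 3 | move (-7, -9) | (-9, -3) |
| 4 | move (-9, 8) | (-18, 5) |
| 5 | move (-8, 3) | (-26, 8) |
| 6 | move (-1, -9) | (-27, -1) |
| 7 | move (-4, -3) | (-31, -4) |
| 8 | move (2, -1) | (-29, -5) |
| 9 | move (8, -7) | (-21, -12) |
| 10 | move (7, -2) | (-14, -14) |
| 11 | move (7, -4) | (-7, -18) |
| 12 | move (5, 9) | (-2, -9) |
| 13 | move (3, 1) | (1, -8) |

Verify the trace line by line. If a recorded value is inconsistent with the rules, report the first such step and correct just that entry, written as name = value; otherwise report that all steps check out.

1. x = -2 + (3) = 1, y = -3 + (1) = -2 (exactly as logged)
2. x = 1 + (-3) = -2, y = -2 + (8) = 6 (checks out)
3. x = -2 + (-7) = -9, y = 6 + (-9) = -3 (verified)
4. x = -9 + (-9) = -18, y = -3 + (8) = 5 (verified)
5. x = -18 + (-8) = -26, y = 5 + (3) = 8 (same as recorded)
6. x = -26 + (-1) = -27, y = 8 + (-9) = -1 (in agreement)
7. x = -27 + (-4) = -31, y = -1 + (-3) = -4 (confirmed correct)
8. x = -31 + (2) = -29, y = -4 + (-1) = -5 (in agreement)
9. x = -29 + (8) = -21, y = -5 + (-7) = -12 (consistent with the trace)
10. x = -21 + (7) = -14, y = -12 + (-2) = -14 (confirmed correct)
11. x = -14 + (7) = -7, y = -14 + (-4) = -18 (in agreement)
12. x = -7 + (5) = -2, y = -18 + (9) = -9 (in agreement)
13. x = -2 + (3) = 1, y = -9 + (1) = -8 (consistent with the trace)
Nothing is out of place; the run is error-free.

no error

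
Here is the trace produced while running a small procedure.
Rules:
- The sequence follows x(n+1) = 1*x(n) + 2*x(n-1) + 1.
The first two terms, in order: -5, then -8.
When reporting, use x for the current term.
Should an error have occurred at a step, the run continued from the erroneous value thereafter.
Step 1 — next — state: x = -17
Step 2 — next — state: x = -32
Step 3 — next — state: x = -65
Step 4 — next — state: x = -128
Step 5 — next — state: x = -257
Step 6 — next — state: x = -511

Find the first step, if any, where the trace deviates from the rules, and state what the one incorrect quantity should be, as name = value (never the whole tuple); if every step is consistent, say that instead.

Recomputing the run from the initial state:
step 1: x = -17
step 2: x = -32
step 3: x = -65
step 4: x = -128
step 5: x = -257
step 6: x = -512
The first disagreement with the trace is at step 6, where the value should be x = -512.

step 6, x = -512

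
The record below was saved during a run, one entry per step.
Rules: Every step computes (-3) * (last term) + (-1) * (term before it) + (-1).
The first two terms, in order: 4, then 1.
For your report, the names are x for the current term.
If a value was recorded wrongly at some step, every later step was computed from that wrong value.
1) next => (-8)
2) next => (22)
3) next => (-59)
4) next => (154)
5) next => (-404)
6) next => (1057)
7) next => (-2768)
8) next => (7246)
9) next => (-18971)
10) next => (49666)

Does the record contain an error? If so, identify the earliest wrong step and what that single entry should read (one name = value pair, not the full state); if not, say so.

step 1: x = -3*(1) + (-1)*(4) + (-1) = -8 -> in agreement
step 2: x = -3*(-8) + (-1)*(1) + (-1) = 22 -> same as recorded
step 3: x = -3*(22) + (-1)*(-8) + (-1) = -59 -> checks out
step 4: x = -3*(-59) + (-1)*(22) + (-1) = 154 -> same as recorded
step 5: x = -3*(154) + (-1)*(-59) + (-1) = -404 -> checks out
step 6: x = -3*(-404) + (-1)*(154) + (-1) = 1057 -> confirmed correct
step 7: x = -3*(1057) + (-1)*(-404) + (-1) = -2768 -> agrees with the record
step 8: x = -3*(-2768) + (-1)*(1057) + (-1) = 7246 -> confirmed correct
step 9: x = -3*(7246) + (-1)*(-2768) + (-1) = -18971 -> matches
step 10: x = -3*(-18971) + (-1)*(7246) + (-1) = 49666 -> agrees with the record
All steps check out; nothing to correct.

no error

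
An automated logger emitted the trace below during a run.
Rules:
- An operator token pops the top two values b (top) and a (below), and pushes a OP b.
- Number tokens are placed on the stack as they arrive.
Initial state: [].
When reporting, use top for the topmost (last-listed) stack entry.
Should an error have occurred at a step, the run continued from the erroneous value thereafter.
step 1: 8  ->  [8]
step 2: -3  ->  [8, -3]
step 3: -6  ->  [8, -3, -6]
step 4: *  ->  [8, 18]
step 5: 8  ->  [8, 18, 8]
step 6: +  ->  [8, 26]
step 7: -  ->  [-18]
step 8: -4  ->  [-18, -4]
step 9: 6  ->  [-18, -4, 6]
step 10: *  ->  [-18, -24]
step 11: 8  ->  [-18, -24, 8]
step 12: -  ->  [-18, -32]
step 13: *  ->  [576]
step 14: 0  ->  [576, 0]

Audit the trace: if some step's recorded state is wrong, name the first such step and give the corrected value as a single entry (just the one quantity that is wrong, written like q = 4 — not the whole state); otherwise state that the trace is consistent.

Recomputing the run from the initial state:
step 1: [8]
step 2: [8, -3]
step 3: [8, -3, -6]
step 4: [8, 18]
step 5: [8, 18, 8]
step 6: [8, 26]
step 7: [-18]
step 8: [-18, -4]
step 9: [-18, -4, 6]
step 10: [-18, -24]
step 11: [-18, -24, 8]
step 12: [-18, -32]
step 13: [576]
step 14: [576, 0]
This matches the trace at every step.

no error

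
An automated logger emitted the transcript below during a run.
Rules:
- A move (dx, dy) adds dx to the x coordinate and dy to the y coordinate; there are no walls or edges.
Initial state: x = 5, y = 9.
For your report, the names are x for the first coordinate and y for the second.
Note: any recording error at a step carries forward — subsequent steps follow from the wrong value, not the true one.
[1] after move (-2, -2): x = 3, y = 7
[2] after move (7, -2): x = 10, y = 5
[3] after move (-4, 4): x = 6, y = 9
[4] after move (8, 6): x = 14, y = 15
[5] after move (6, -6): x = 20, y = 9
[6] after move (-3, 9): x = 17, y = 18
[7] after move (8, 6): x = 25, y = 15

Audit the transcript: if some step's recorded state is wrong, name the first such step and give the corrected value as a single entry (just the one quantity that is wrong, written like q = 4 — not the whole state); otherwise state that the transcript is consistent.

step 7, y = 24

1. x = 5 + (-2) = 3, y = 9 + (-2) = 7 (exactly as logged)
2. x = 3 + (7) = 10, y = 7 + (-2) = 5 (exactly as logged)
3. x = 10 + (-4) = 6, y = 5 + (4) = 9 (in agreement)
4. x = 6 + (8) = 14, y = 9 + (6) = 15 (verified)
5. x = 14 + (6) = 20, y = 15 + (-6) = 9 (no discrepancy)
6. x = 20 + (-3) = 17, y = 9 + (9) = 18 (matches)
7. x = 17 + (8) = 25, y = 18 + (6) = 24 (this is not what the transcript shows)
First deviation found at step 7; the corrected entry is y = 24.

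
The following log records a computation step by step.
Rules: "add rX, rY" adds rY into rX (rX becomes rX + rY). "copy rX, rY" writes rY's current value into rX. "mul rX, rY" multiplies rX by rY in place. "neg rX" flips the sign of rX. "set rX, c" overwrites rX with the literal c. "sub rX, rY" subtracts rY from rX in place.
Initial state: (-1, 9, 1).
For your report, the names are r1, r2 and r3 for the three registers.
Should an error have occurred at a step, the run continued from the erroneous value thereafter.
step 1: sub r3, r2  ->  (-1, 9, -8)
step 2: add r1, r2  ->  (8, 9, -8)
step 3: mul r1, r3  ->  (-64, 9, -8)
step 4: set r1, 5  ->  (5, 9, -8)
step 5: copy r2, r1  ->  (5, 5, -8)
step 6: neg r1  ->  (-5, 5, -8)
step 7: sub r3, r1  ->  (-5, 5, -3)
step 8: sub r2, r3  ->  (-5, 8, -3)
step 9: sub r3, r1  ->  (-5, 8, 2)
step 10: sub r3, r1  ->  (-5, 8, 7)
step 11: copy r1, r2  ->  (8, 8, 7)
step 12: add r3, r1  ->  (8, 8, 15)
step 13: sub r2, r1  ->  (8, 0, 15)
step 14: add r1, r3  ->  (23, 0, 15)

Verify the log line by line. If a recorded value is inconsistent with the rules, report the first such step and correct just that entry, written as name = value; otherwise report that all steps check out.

Recomputing the run from the initial state:
step 1: r1 = -1, r2 = 9, r3 = -8
step 2: r1 = 8, r2 = 9, r3 = -8
step 3: r1 = -64, r2 = 9, r3 = -8
step 4: r1 = 5, r2 = 9, r3 = -8
step 5: r1 = 5, r2 = 5, r3 = -8
step 6: r1 = -5, r2 = 5, r3 = -8
step 7: r1 = -5, r2 = 5, r3 = -3
step 8: r1 = -5, r2 = 8, r3 = -3
step 9: r1 = -5, r2 = 8, r3 = 2
step 10: r1 = -5, r2 = 8, r3 = 7
step 11: r1 = 8, r2 = 8, r3 = 7
step 12: r1 = 8, r2 = 8, r3 = 15
step 13: r1 = 8, r2 = 0, r3 = 15
step 14: r1 = 23, r2 = 0, r3 = 15
This matches the log at every step.

no error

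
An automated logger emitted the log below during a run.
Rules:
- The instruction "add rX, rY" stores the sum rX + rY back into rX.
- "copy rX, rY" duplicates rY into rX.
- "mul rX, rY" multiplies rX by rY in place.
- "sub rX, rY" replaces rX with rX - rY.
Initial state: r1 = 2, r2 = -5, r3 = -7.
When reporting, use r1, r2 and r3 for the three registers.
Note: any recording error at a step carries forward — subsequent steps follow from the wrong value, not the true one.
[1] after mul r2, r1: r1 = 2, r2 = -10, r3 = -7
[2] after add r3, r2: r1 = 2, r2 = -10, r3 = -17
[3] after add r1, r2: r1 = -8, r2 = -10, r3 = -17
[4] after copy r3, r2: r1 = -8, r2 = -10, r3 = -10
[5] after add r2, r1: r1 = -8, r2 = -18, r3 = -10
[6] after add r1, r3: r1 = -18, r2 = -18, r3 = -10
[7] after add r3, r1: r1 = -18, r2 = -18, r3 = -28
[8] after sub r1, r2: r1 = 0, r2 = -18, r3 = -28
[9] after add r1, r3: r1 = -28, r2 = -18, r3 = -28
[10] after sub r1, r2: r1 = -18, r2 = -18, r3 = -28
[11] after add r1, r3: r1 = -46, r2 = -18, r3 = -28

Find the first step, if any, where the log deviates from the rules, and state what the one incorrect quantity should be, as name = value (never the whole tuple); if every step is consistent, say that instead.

Recomputing the run from the initial state:
step 1: r1 = 2, r2 = -10, r3 = -7
step 2: r1 = 2, r2 = -10, r3 = -17
step 3: r1 = -8, r2 = -10, r3 = -17
step 4: r1 = -8, r2 = -10, r3 = -10
step 5: r1 = -8, r2 = -18, r3 = -10
step 6: r1 = -18, r2 = -18, r3 = -10
step 7: r1 = -18, r2 = -18, r3 = -28
step 8: r1 = 0, r2 = -18, r3 = -28
step 9: r1 = -28, r2 = -18, r3 = -28
step 10: r1 = -10, r2 = -18, r3 = -28
step 11: r1 = -38, r2 = -18, r3 = -28
The first disagreement with the log is at step 10, where the value should be r1 = -10.

step 10, r1 = -10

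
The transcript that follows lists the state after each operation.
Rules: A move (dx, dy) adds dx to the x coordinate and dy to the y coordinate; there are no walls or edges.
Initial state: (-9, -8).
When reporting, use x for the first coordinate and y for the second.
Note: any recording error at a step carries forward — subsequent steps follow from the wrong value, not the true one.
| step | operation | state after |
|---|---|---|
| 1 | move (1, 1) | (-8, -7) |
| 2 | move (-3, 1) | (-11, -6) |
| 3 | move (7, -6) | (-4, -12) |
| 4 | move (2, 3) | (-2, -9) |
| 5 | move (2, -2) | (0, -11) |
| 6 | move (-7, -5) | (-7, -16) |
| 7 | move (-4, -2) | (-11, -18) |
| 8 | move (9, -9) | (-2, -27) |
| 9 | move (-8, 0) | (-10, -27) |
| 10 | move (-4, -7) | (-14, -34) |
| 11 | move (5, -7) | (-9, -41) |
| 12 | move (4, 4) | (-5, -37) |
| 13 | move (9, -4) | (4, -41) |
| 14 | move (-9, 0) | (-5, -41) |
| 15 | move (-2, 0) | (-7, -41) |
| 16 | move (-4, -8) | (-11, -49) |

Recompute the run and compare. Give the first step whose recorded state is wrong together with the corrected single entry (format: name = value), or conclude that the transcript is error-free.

step 1: x = -9 + (1) = -8, y = -8 + (1) = -7 -> matches
step 2: x = -8 + (-3) = -11, y = -7 + (1) = -6 -> checks out
step 3: x = -11 + (7) = -4, y = -6 + (-6) = -12 -> no discrepancy
step 4: x = -4 + (2) = -2, y = -12 + (3) = -9 -> in agreement
step 5: x = -2 + (2) = 0, y = -9 + (-2) = -11 -> matches
step 6: x = 0 + (-7) = -7, y = -11 + (-5) = -16 -> consistent with the transcript
step 7: x = -7 + (-4) = -11, y = -16 + (-2) = -18 -> exactly as logged
step 8: x = -11 + (9) = -2, y = -18 + (-9) = -27 -> no discrepancy
step 9: x = -2 + (-8) = -10, y = -27 + (0) = -27 -> no discrepancy
step 10: x = -10 + (-4) = -14, y = -27 + (-7) = -34 -> agrees with the transcript
step 11: x = -14 + (5) = -9, y = -34 + (-7) = -41 -> exactly as logged
step 12: x = -9 + (4) = -5, y = -41 + (4) = -37 -> matches
step 13: x = -5 + (9) = 4, y = -37 + (-4) = -41 -> checks out
step 14: x = 4 + (-9) = -5, y = -41 + (0) = -41 -> in agreement
step 15: x = -5 + (-2) = -7, y = -41 + (0) = -41 -> confirmed correct
step 16: x = -7 + (-4) = -11, y = -41 + (-8) = -49 -> same as recorded
Nothing is out of place; the run is error-free.

no error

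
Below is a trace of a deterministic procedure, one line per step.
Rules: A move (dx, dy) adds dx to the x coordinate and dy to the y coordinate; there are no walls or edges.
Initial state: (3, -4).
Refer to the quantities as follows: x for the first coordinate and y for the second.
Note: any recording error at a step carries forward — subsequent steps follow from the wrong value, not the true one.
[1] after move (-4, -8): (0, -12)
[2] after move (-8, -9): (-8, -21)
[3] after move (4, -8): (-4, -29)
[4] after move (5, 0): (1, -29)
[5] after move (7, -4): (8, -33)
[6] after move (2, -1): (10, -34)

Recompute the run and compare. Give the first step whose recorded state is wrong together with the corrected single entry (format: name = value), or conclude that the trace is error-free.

step 1, x = -1

Recomputing the run from the initial state:
step 1: x = -1, y = -12
step 2: x = -9, y = -21
step 3: x = -5, y = -29
step 4: x = 0, y = -29
step 5: x = 7, y = -33
step 6: x = 9, y = -34
The first disagreement with the trace is at step 1, where the value should be x = -1.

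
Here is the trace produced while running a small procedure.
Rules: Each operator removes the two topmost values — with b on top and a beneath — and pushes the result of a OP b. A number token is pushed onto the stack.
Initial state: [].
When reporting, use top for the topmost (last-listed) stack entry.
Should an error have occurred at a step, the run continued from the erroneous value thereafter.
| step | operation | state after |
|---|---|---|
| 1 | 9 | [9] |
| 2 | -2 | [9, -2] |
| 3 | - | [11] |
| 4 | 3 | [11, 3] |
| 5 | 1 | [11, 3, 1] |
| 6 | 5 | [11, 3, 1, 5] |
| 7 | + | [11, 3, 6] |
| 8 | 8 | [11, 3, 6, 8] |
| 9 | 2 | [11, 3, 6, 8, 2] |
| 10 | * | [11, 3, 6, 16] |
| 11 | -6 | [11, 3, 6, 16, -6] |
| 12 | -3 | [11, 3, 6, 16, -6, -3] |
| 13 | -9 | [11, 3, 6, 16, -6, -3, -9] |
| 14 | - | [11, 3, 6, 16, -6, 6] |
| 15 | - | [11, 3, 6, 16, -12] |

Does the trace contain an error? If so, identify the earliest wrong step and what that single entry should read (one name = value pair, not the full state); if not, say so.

Step 1: push 9: top = 9 — matches.
Step 2: push -2: top = -2 — matches.
Step 3: 9 - -2 = 11 — consistent with the trace.
Step 4: push 3: top = 3 — same as recorded.
Step 5: push 1: top = 1 — no discrepancy.
Step 6: push 5: top = 5 — confirmed correct.
Step 7: 1 + 5 = 6 — same as recorded.
Step 8: push 8: top = 8 — same as recorded.
Step 9: push 2: top = 2 — same as recorded.
Step 10: 8 * 2 = 16 — no discrepancy.
Step 11: push -6: top = -6 — consistent with the trace.
Step 12: push -3: top = -3 — verified.
Step 13: push -9: top = -9 — matches.
Step 14: -3 - -9 = 6 — confirmed correct.
Step 15: -6 - 6 = -12 — matches.
All steps check out; nothing to correct.

no error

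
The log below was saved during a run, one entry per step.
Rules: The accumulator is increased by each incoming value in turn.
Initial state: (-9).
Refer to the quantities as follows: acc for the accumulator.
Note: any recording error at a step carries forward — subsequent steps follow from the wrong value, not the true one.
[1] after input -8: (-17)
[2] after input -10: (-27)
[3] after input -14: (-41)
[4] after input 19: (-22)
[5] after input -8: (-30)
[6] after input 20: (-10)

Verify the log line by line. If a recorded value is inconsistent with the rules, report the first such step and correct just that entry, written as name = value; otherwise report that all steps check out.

Recomputing the run from the initial state:
step 1: acc = -17
step 2: acc = -27
step 3: acc = -41
step 4: acc = -22
step 5: acc = -30
step 6: acc = -10
This matches the log at every step.

no error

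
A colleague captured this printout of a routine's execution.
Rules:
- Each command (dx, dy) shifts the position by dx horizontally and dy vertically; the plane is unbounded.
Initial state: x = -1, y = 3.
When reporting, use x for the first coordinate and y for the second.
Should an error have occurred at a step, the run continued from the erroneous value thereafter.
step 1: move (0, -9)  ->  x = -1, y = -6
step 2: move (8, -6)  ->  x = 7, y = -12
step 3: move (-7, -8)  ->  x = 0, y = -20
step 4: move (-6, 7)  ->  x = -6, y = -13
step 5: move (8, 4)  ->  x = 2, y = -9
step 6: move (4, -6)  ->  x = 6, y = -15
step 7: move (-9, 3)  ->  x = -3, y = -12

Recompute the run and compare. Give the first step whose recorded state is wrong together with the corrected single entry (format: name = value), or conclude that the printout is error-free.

1. x = -1 + (0) = -1, y = 3 + (-9) = -6 (agrees with the printout)
2. x = -1 + (8) = 7, y = -6 + (-6) = -12 (verified)
3. x = 7 + (-7) = 0, y = -12 + (-8) = -20 (matches)
4. x = 0 + (-6) = -6, y = -20 + (7) = -13 (matches)
5. x = -6 + (8) = 2, y = -13 + (4) = -9 (checks out)
6. x = 2 + (4) = 6, y = -9 + (-6) = -15 (in agreement)
7. x = 6 + (-9) = -3, y = -15 + (3) = -12 (verified)
No step deviates from the rules.

no error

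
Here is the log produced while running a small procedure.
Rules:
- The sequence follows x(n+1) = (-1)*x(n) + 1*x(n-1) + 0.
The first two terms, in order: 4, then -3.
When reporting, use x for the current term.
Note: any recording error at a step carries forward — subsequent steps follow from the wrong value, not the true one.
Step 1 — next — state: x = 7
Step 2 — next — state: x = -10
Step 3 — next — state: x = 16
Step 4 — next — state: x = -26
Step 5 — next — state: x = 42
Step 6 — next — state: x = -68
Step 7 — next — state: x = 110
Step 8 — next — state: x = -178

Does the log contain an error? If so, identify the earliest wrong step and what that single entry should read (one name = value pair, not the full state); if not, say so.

step 3, x = 17

1. x = -1*(-3) + (1)*(4) + (0) = 7 (consistent with the log)
2. x = -1*(7) + (1)*(-3) + (0) = -10 (same as recorded)
3. x = -1*(-10) + (1)*(7) + (0) = 17 (a discrepancy with the log)
Step 3 is the first one off; corrected, x = 17.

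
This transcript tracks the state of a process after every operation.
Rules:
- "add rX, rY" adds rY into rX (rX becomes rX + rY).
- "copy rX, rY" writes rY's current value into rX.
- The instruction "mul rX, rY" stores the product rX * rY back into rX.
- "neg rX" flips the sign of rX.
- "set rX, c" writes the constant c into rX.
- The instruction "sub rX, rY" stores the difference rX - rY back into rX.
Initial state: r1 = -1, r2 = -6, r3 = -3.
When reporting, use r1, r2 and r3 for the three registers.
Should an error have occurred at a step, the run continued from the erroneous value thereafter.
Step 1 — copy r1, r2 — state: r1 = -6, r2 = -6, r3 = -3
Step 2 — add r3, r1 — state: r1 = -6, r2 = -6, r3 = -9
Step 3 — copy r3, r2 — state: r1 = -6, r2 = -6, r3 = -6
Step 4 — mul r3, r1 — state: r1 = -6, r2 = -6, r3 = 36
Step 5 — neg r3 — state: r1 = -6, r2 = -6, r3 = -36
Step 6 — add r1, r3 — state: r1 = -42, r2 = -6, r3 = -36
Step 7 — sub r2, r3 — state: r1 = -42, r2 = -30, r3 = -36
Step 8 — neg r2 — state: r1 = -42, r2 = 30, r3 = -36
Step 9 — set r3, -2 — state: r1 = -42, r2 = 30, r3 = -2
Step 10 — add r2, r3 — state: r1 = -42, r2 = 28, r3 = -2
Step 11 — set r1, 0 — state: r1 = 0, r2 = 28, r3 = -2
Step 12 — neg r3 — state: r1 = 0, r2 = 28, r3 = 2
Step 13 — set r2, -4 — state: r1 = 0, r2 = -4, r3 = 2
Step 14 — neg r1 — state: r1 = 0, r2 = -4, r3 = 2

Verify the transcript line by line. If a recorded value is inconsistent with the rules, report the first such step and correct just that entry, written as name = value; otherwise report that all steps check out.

Recomputing the run from the initial state:
step 1: r1 = -6, r2 = -6, r3 = -3
step 2: r1 = -6, r2 = -6, r3 = -9
step 3: r1 = -6, r2 = -6, r3 = -6
step 4: r1 = -6, r2 = -6, r3 = 36
step 5: r1 = -6, r2 = -6, r3 = -36
step 6: r1 = -42, r2 = -6, r3 = -36
step 7: r1 = -42, r2 = 30, r3 = -36
step 8: r1 = -42, r2 = -30, r3 = -36
step 9: r1 = -42, r2 = -30, r3 = -2
step 10: r1 = -42, r2 = -32, r3 = -2
step 11: r1 = 0, r2 = -32, r3 = -2
step 12: r1 = 0, r2 = -32, r3 = 2
step 13: r1 = 0, r2 = -4, r3 = 2
step 14: r1 = 0, r2 = -4, r3 = 2
The first disagreement with the transcript is at step 7, where the value should be r2 = 30.

step 7, r2 = 30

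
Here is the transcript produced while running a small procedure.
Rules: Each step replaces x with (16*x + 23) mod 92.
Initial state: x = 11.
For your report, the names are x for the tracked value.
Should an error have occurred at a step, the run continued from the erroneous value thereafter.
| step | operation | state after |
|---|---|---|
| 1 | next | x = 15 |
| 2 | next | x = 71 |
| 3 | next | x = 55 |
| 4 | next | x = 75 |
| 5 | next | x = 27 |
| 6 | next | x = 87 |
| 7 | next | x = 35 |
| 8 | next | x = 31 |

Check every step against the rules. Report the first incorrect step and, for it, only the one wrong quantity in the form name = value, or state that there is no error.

step 2, x = 79

Recomputing the run from the initial state:
step 1: x = 15
step 2: x = 79
step 3: x = 91
step 4: x = 7
step 5: x = 43
step 6: x = 67
step 7: x = 83
step 8: x = 63
The first disagreement with the transcript is at step 2, where the value should be x = 79.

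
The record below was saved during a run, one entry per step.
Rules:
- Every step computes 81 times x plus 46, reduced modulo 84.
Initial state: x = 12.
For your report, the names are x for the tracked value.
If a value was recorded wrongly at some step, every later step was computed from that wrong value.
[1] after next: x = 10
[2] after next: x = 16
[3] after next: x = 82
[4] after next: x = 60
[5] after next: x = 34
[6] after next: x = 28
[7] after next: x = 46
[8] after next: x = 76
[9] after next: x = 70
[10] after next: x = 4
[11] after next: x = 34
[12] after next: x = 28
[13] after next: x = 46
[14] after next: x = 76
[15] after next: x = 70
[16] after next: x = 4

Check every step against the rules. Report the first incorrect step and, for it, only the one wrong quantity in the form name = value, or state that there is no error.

1. x = (81*12 + 46) mod 84 = 10 (verified)
2. x = (81*10 + 46) mod 84 = 16 (matches)
3. x = (81*16 + 46) mod 84 = 82 (no discrepancy)
4. x = (81*82 + 46) mod 84 = 52 (first mismatch against the record)
First incorrect step: 4; the correct value is x = 52.

step 4, x = 52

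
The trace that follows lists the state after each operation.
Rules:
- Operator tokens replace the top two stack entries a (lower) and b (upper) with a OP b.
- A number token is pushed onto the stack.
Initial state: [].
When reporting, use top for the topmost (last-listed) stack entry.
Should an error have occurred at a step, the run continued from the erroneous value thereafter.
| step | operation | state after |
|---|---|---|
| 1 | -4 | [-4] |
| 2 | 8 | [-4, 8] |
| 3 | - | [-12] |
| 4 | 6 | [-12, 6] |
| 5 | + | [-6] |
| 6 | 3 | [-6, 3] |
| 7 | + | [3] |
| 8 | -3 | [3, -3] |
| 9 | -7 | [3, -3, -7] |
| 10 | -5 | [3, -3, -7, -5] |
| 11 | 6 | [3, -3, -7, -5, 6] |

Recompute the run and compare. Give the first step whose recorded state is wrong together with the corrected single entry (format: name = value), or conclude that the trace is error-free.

step 7, top = -3

Recomputing the run from the initial state:
step 1: [-4]
step 2: [-4, 8]
step 3: [-12]
step 4: [-12, 6]
step 5: [-6]
step 6: [-6, 3]
step 7: [-3]
step 8: [-3, -3]
step 9: [-3, -3, -7]
step 10: [-3, -3, -7, -5]
step 11: [-3, -3, -7, -5, 6]
The first disagreement with the trace is at step 7, where the value should be top = -3.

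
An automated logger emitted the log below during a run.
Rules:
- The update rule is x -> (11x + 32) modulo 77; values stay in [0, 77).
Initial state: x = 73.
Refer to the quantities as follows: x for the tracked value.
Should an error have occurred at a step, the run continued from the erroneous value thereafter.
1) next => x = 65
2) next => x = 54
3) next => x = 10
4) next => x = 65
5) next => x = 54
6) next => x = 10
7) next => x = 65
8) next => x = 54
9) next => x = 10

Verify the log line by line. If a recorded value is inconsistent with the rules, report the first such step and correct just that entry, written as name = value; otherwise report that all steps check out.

no error

Recomputing the run from the initial state:
step 1: x = 65
step 2: x = 54
step 3: x = 10
step 4: x = 65
step 5: x = 54
step 6: x = 10
step 7: x = 65
step 8: x = 54
step 9: x = 10
This matches the log at every step.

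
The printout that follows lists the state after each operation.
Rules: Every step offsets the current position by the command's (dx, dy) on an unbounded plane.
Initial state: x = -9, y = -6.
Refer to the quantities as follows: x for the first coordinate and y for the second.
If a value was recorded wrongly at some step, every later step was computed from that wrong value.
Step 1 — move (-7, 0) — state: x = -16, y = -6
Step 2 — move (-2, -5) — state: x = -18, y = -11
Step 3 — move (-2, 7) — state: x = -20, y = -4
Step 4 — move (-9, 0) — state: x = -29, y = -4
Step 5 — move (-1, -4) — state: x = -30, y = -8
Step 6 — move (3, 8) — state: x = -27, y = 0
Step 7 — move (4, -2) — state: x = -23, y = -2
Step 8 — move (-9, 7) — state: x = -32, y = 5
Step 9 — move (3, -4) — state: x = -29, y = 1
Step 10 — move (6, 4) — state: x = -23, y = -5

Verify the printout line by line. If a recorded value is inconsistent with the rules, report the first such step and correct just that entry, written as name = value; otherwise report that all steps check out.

1. x = -9 + (-7) = -16, y = -6 + (0) = -6 (same as recorded)
2. x = -16 + (-2) = -18, y = -6 + (-5) = -11 (consistent with the printout)
3. x = -18 + (-2) = -20, y = -11 + (7) = -4 (same as recorded)
4. x = -20 + (-9) = -29, y = -4 + (0) = -4 (verified)
5. x = -29 + (-1) = -30, y = -4 + (-4) = -8 (in agreement)
6. x = -30 + (3) = -27, y = -8 + (8) = 0 (same as recorded)
7. x = -27 + (4) = -23, y = 0 + (-2) = -2 (same as recorded)
8. x = -23 + (-9) = -32, y = -2 + (7) = 5 (confirmed correct)
9. x = -32 + (3) = -29, y = 5 + (-4) = 1 (matches)
10. x = -29 + (6) = -23, y = 1 + (4) = 5 (first mismatch against the printout)
Step 10 is the first one off; corrected, y = 5.

step 10, y = 5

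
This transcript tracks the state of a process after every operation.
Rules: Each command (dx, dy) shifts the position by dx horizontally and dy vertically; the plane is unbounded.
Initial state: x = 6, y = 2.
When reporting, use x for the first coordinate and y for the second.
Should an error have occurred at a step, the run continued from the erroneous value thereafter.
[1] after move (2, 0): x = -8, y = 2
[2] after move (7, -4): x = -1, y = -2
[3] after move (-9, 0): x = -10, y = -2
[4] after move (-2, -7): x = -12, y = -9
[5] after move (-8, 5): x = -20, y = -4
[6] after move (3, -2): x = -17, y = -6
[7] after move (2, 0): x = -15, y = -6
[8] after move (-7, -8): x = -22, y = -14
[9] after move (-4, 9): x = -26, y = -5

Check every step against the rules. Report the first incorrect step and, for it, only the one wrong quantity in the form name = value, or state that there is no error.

Recomputing the run from the initial state:
step 1: x = 8, y = 2
step 2: x = 15, y = -2
step 3: x = 6, y = -2
step 4: x = 4, y = -9
step 5: x = -4, y = -4
step 6: x = -1, y = -6
step 7: x = 1, y = -6
step 8: x = -6, y = -14
step 9: x = -10, y = -5
The first disagreement with the transcript is at step 1, where the value should be x = 8.

step 1, x = 8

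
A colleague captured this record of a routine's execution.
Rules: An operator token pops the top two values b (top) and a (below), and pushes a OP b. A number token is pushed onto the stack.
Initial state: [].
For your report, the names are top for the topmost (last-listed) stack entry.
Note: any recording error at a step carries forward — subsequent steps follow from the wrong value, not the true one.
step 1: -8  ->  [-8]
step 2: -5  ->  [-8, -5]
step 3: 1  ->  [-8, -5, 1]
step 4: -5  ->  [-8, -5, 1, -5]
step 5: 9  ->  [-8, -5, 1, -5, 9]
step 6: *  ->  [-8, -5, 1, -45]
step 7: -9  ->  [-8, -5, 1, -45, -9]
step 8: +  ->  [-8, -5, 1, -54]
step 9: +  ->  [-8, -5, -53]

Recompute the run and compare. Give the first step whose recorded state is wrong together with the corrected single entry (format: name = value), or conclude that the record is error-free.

no error

step 1: push -8: top = -8 -> consistent with the record
step 2: push -5: top = -5 -> agrees with the record
step 3: push 1: top = 1 -> checks out
step 4: push -5: top = -5 -> same as recorded
step 5: push 9: top = 9 -> checks out
step 6: -5 * 9 = -45 -> no discrepancy
step 7: push -9: top = -9 -> exactly as logged
step 8: -45 + -9 = -54 -> agrees with the record
step 9: 1 + -54 = -53 -> exactly as logged
Nothing is out of place; the run is error-free.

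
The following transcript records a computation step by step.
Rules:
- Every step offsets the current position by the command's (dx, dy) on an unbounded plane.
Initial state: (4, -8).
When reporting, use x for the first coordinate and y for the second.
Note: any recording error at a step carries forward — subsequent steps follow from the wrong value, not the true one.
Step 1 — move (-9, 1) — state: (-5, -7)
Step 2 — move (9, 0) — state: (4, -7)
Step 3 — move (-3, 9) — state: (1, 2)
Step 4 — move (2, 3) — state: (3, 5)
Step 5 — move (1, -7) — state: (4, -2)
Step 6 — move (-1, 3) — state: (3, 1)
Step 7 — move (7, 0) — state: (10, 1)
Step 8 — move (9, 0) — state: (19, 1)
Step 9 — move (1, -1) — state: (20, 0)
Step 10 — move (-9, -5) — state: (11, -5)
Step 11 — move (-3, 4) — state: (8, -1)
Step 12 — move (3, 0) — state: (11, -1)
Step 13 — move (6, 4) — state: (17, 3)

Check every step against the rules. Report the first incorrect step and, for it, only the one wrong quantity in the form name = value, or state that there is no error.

Recomputing the run from the initial state:
step 1: x = -5, y = -7
step 2: x = 4, y = -7
step 3: x = 1, y = 2
step 4: x = 3, y = 5
step 5: x = 4, y = -2
step 6: x = 3, y = 1
step 7: x = 10, y = 1
step 8: x = 19, y = 1
step 9: x = 20, y = 0
step 10: x = 11, y = -5
step 11: x = 8, y = -1
step 12: x = 11, y = -1
step 13: x = 17, y = 3
This matches the transcript at every step.

no error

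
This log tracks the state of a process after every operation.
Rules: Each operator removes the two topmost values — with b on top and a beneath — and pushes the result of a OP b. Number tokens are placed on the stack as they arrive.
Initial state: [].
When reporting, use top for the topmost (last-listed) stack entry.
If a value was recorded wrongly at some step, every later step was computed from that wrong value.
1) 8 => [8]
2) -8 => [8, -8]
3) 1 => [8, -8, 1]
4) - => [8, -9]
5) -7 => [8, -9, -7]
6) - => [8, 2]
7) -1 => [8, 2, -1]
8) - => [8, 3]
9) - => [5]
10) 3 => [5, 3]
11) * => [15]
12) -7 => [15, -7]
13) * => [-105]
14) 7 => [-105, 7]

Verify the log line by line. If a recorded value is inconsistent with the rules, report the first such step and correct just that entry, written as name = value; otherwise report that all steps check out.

step 6, top = -2

Recomputing the run from the initial state:
step 1: [8]
step 2: [8, -8]
step 3: [8, -8, 1]
step 4: [8, -9]
step 5: [8, -9, -7]
step 6: [8, -2]
step 7: [8, -2, -1]
step 8: [8, -1]
step 9: [9]
step 10: [9, 3]
step 11: [27]
step 12: [27, -7]
step 13: [-189]
step 14: [-189, 7]
The first disagreement with the log is at step 6, where the value should be top = -2.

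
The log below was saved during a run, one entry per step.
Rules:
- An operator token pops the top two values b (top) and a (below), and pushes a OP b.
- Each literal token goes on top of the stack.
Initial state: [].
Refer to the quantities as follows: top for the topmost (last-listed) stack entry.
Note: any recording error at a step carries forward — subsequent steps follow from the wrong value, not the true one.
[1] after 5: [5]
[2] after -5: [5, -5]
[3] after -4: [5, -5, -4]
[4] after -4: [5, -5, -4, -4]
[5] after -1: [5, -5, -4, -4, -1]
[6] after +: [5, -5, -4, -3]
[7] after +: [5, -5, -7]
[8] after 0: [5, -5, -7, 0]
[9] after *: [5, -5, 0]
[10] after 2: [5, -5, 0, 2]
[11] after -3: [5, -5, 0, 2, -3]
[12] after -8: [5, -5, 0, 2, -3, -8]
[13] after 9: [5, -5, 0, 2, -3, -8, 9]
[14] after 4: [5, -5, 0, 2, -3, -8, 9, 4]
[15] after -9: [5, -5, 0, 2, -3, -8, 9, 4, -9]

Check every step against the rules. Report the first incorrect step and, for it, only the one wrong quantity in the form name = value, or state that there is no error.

step 6, top = -5

Recomputing the run from the initial state:
step 1: [5]
step 2: [5, -5]
step 3: [5, -5, -4]
step 4: [5, -5, -4, -4]
step 5: [5, -5, -4, -4, -1]
step 6: [5, -5, -4, -5]
step 7: [5, -5, -9]
step 8: [5, -5, -9, 0]
step 9: [5, -5, 0]
step 10: [5, -5, 0, 2]
step 11: [5, -5, 0, 2, -3]
step 12: [5, -5, 0, 2, -3, -8]
step 13: [5, -5, 0, 2, -3, -8, 9]
step 14: [5, -5, 0, 2, -3, -8, 9, 4]
step 15: [5, -5, 0, 2, -3, -8, 9, 4, -9]
The first disagreement with the log is at step 6, where the value should be top = -5.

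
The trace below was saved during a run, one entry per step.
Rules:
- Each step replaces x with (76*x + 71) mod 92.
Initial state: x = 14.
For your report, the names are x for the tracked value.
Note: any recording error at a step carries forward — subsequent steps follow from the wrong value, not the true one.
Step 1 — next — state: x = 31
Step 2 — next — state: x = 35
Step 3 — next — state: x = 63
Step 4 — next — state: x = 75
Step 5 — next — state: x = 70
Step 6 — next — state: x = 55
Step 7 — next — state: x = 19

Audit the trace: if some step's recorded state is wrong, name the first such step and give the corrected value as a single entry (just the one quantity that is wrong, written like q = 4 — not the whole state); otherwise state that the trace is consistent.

Recomputing the run from the initial state:
step 1: x = 31
step 2: x = 35
step 3: x = 63
step 4: x = 75
step 5: x = 67
step 6: x = 11
step 7: x = 79
The first disagreement with the trace is at step 5, where the value should be x = 67.

step 5, x = 67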